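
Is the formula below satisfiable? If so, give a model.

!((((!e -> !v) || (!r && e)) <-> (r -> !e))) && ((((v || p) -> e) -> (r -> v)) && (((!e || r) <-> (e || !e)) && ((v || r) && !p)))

r=F, e=F, v=T, p=F

  !((((!e -> !v) || (!r && e)) <-> (r -> !e))) = True
    ((!e -> !v) || (!r && e)) <-> (r -> !e) = False
      (!e -> !v) || (!r && e) = False
        !e -> !v = False
          !e = True
          !v = False
        !r && e = False
          !r = True
      r -> !e = True
        !e = True
  (((v || p) -> e) -> (r -> v)) && (((!e || r) <-> (e || !e)) && ((v || r) && !p)) = True
    ((v || p) -> e) -> (r -> v) = True
      (v || p) -> e = False
        v || p = True
      r -> v = True
    ((!e || r) <-> (e || !e)) && ((v || r) && !p) = True
      (!e || r) <-> (e || !e) = True
        !e || r = True
          !e = True
        e || !e = True
          !e = True
      (v || r) && !p = True
        v || r = True
        !p = True
Both conjuncts True, so the formula holds.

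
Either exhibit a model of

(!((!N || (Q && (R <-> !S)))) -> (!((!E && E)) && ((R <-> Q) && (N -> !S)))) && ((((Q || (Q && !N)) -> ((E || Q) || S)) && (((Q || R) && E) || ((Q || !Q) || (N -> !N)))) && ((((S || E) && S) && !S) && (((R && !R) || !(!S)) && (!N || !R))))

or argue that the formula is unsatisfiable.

The formula is unsatisfiable.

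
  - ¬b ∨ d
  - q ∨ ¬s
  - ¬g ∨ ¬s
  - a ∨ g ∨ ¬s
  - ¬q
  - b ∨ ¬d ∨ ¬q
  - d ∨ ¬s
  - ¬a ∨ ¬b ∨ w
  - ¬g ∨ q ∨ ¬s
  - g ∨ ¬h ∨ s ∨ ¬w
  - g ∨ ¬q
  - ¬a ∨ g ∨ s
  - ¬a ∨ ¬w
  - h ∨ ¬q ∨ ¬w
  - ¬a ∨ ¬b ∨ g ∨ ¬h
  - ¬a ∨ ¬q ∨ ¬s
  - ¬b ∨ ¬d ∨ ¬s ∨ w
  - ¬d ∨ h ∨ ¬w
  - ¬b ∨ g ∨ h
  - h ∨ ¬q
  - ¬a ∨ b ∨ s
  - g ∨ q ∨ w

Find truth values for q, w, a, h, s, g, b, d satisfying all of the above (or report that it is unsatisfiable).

Unit clause (¬q) forces q = False.
In (q ∨ ¬s) only ¬s is left, so s = False.
Set w = True.
  then (¬a ∨ ¬w) forces a = False.
Set h = True.
  then (g ∨ ¬h ∨ s ∨ ¬w) forces g = True.
Set b = False.
Set d = True.
All clauses satisfied.

q = False; w = True; a = False; h = True; s = False; g = True; b = False; d = True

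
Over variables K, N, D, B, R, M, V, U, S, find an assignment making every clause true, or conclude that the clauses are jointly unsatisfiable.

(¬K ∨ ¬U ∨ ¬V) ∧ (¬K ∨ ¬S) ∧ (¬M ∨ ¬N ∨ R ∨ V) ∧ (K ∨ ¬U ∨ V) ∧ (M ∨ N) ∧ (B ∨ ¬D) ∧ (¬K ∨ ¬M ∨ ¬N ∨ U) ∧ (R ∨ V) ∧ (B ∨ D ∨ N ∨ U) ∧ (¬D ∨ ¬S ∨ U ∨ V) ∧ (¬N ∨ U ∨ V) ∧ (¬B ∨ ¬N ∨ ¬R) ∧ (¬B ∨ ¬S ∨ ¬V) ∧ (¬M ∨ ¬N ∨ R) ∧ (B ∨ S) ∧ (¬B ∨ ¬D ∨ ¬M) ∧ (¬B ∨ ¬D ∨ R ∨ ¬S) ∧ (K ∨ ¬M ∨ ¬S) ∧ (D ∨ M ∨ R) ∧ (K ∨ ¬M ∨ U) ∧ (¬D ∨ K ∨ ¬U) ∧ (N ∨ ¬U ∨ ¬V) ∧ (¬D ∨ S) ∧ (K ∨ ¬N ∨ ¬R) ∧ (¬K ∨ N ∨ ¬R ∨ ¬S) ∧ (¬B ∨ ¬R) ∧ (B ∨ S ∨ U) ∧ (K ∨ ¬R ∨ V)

Set K = True.
  then (¬K ∨ ¬S) forces S = False.
  then (B ∨ S) forces B = True.
  then (¬D ∨ S) forces D = False.
  then (¬B ∨ ¬R) forces R = False.
  then (R ∨ V) forces V = True.
  then (D ∨ M ∨ R) forces M = True.
  then (¬K ∨ ¬U ∨ ¬V) forces U = False.
  then (¬K ∨ ¬M ∨ ¬N ∨ U) forces N = False.
All clauses satisfied.

K: True; N: False; D: False; B: True; R: False; M: True; V: True; U: False; S: False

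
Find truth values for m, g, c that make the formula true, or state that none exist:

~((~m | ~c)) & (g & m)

m = True, g = True, c = True

  ~((~m | ~c)) = True
    ~m | ~c = False
      ~m = False
      ~c = False
  g & m = True
Both conjuncts True, so the formula holds.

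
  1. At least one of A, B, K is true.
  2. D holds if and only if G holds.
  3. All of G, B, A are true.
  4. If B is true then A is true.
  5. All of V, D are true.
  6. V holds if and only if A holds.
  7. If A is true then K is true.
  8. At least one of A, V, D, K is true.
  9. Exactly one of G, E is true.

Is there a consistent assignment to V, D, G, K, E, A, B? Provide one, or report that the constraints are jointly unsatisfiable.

V = True, D = True, G = True, K = True, E = False, A = True, B = True

  (1) {A, B, K}: 3 true — at least one ✓
  (2) D=T, G=T — same ✓
  (3) {G, B, A}: all 3 true ✓
  (4) B=T ⇒ A: T ✓
  (5) {V, D}: all 2 true ✓
  (6) V=T, A=T — same ✓
  (7) A=T ⇒ K: T ✓
  (8) {A, V, D, K}: 4 true — at least one ✓
  (9) {G, E}: 1 true — exactly one ✓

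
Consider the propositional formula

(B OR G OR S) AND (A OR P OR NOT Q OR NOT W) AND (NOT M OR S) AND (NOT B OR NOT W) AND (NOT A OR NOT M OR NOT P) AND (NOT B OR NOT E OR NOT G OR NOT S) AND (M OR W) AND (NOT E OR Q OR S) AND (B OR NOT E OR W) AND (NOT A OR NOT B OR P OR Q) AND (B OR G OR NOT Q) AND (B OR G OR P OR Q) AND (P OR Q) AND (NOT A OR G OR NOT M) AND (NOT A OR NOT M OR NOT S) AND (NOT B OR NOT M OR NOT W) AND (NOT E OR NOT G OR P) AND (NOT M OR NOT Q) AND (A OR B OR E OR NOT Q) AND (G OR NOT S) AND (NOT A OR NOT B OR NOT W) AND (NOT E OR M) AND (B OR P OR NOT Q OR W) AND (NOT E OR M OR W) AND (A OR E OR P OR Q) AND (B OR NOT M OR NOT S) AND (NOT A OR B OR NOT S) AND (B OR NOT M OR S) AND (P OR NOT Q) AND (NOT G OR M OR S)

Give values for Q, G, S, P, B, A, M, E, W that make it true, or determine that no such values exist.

Q = False, G = True, S = True, P = True, B = True, A = False, M = True, E = False, W = False

Set Q = False.
  then (P OR Q) forces P = True.
Try G = False:
  (G OR NOT S) forces S = False.
  (B OR G OR S) forces B = True.
  (NOT M OR S) forces M = False.
  (NOT B OR NOT W) forces W = False.
  clause (M OR W) is falsified — backtrack.
So G = True.
Set S = True.
Set B = True.
  then (NOT B OR NOT W) forces W = False.
  then (NOT B OR NOT E OR NOT G OR NOT S) forces E = False.
  then (M OR W) forces M = True.
  then (NOT A OR NOT M OR NOT S) forces A = False.
All clauses satisfied.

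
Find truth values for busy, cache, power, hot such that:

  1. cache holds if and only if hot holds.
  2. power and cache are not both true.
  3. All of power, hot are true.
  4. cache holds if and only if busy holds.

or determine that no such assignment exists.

The formula is unsatisfiable.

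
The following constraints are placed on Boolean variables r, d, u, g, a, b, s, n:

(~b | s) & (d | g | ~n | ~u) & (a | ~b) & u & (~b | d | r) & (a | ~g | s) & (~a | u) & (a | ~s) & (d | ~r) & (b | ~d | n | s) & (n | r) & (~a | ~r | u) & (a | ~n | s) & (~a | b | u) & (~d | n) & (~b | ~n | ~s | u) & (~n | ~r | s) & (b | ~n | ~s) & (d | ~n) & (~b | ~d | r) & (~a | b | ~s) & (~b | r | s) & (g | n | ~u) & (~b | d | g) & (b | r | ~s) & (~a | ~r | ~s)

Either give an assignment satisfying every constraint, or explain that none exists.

r: False, d: True, u: True, g: False, a: True, b: False, s: False, n: True

Unit clause (u) forces u = True.
Try r = True:
  (d | ~r) forces d = True.
  (~d | n) forces n = True.
  (~n | ~r | s) forces s = True.
  (a | ~s) forces a = True.
  clause (~a | ~r | ~s) is falsified — backtrack.
So r = False.
  then (n | r) forces n = True.
  then (d | ~n) forces d = True.
  then (~b | ~d | r) forces b = False.
  then (b | r | ~s) forces s = False.
  then (a | ~n | s) forces a = True.
Set g = False.
All clauses satisfied.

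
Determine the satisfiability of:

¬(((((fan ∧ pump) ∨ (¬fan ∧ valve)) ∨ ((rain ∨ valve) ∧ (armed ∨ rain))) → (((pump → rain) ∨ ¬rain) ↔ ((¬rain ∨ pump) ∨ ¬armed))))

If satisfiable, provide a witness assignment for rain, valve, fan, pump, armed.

rain = True, valve = True, fan = False, pump = False, armed = True

  ¬(((((fan ∧ pump) ∨ (¬fan ∧ valve)) ∨ ((rain ∨ valve) ∧ (armed ∨ rain))) → (((pump → rain) ∨ ¬rain) ↔ ((¬rain ∨ pump) ∨ ¬armed)))) = True
    (((fan ∧ pump) ∨ (¬fan ∧ valve)) ∨ ((rain ∨ valve) ∧ (armed ∨ rain))) → (((pump → rain) ∨ ¬rain) ↔ ((¬rain ∨ pump) ∨ ¬armed)) = False
      ((fan ∧ pump) ∨ (¬fan ∧ valve)) ∨ ((rain ∨ valve) ∧ (armed ∨ rain)) = True
        (fan ∧ pump) ∨ (¬fan ∧ valve) = True
          fan ∧ pump = False
          ¬fan ∧ valve = True
            ¬fan = True
        (rain ∨ valve) ∧ (armed ∨ rain) = True
          rain ∨ valve = True
          armed ∨ rain = True
      ((pump → rain) ∨ ¬rain) ↔ ((¬rain ∨ pump) ∨ ¬armed) = False
        (pump → rain) ∨ ¬rain = True
          pump → rain = True
          ¬rain = False
        (¬rain ∨ pump) ∨ ¬armed = False
          ¬rain ∨ pump = False
            ¬rain = False
          ¬armed = False
The formula evaluates to True.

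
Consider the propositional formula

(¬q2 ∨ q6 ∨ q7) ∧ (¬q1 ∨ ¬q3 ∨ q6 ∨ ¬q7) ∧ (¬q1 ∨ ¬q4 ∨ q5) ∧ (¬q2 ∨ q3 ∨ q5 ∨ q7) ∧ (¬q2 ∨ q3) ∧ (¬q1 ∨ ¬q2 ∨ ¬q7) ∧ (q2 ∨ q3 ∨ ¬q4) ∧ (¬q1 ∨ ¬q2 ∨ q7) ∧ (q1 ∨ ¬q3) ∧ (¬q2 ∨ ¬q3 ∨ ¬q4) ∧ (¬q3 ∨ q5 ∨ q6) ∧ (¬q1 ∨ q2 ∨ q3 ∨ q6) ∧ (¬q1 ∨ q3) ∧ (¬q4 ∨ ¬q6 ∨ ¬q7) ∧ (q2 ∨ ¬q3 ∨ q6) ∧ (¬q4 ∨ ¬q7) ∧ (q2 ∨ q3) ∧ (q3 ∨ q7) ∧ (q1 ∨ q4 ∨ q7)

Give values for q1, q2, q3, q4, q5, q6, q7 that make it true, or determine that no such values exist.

q1 = True, q2 = False, q3 = True, q4 = True, q5 = True, q6 = True, q7 = False

Try q1 = False:
  (q1 ∨ ¬q3) forces q3 = False.
  (¬q2 ∨ q3) forces q2 = False.
  clause (q2 ∨ q3) is falsified — backtrack.
So q1 = True.
  then (¬q1 ∨ q3) forces q3 = True.
Try q2 = True:
  (¬q1 ∨ ¬q2 ∨ ¬q7) forces q7 = False.
  clause (¬q1 ∨ ¬q2 ∨ q7) is falsified — backtrack.
So q2 = False.
  then (q2 ∨ ¬q3 ∨ q6) forces q6 = True.
Set q4 = True.
  then (¬q1 ∨ ¬q4 ∨ q5) forces q5 = True.
  then (¬q4 ∨ ¬q6 ∨ ¬q7) forces q7 = False.
All clauses satisfied.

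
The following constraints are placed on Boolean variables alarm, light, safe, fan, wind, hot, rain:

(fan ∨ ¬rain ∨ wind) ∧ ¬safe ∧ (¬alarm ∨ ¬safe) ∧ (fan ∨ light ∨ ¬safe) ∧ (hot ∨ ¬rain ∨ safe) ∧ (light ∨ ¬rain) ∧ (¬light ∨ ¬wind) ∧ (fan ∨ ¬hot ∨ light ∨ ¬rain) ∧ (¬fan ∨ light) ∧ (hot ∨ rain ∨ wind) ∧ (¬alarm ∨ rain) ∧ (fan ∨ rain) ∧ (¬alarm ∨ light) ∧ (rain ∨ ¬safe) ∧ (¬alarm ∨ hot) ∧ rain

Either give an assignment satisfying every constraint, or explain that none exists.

alarm: True, light: True, safe: False, fan: True, wind: False, hot: True, rain: True

Unit clause (¬safe) forces safe = False.
Unit clause (rain) forces rain = True.
In (hot ∨ ¬rain ∨ safe) only hot is left, so hot = True.
In (light ∨ ¬rain) only light is left, so light = True.
In (¬light ∨ ¬wind) only ¬wind is left, so wind = False.
In (fan ∨ ¬rain ∨ wind) only fan is left, so fan = True.
Set alarm = True.
All clauses satisfied.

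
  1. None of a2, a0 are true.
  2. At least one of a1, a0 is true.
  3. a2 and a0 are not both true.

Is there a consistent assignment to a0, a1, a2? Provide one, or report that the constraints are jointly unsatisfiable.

a0 = False, a1 = True, a2 = False

  (1) {a2, a0}: 0 true — none ✓
  (2) {a1, a0}: 1 true — at least one ✓
  (3) a2=F, a0=F — not both ✓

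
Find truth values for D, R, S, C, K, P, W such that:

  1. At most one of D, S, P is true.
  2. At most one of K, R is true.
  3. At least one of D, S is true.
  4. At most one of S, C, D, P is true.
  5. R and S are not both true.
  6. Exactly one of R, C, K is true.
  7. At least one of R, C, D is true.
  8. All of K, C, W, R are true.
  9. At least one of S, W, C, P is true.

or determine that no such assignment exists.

Case R = True:
  (2) with R=T forces K = False.
  Constraint (8) is violated (K=F) — contradiction.
Case R = False:
  Constraint (8) is violated (R=F) — contradiction.
Both cases fail — unsatisfiable.

Unsatisfiable — no assignment works.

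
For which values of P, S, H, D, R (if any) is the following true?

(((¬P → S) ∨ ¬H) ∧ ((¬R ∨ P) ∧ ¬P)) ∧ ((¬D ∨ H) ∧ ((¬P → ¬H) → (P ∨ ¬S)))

P: False, S: False, H: False, D: False, R: False

  ((¬P → S) ∨ ¬H) ∧ ((¬R ∨ P) ∧ ¬P) = True
    (¬P → S) ∨ ¬H = True
      ¬P → S = False
        ¬P = True
      ¬H = True
    (¬R ∨ P) ∧ ¬P = True
      ¬R ∨ P = True
        ¬R = True
      ¬P = True
  (¬D ∨ H) ∧ ((¬P → ¬H) → (P ∨ ¬S)) = True
    ¬D ∨ H = True
      ¬D = True
    (¬P → ¬H) → (P ∨ ¬S) = True
      ¬P → ¬H = True
        ¬P = True
        ¬H = True
      P ∨ ¬S = True
        ¬S = True
Both conjuncts True, so the formula holds.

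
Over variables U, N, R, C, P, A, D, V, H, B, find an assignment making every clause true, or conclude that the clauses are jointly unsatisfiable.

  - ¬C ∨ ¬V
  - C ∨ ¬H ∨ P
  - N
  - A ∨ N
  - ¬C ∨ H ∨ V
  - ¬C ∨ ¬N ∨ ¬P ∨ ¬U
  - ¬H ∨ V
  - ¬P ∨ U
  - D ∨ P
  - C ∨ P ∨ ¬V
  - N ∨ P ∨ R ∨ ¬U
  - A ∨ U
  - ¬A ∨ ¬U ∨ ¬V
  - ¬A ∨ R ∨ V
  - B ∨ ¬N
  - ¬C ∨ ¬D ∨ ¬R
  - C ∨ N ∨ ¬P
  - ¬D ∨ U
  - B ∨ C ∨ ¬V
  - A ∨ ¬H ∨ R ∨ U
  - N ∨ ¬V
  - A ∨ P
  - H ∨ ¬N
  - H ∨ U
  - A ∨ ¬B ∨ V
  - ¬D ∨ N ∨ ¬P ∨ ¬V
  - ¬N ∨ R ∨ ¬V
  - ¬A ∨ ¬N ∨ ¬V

Unit clause (N) forces N = True.
In (B ∨ ¬N) only B is left, so B = True.
In (H ∨ ¬N) only H is left, so H = True.
In (¬H ∨ V) only V is left, so V = True.
In (¬N ∨ R ∨ ¬V) only R is left, so R = True.
In (¬A ∨ ¬N ∨ ¬V) only ¬A is left, so A = False.
In (¬C ∨ ¬V) only ¬C is left, so C = False.
In (C ∨ ¬H ∨ P) only P is left, so P = True.
In (¬P ∨ U) only U is left, so U = True.
Set D = False.
All clauses satisfied.

U: True, N: True, R: True, C: False, P: True, A: False, D: False, V: True, H: True, B: True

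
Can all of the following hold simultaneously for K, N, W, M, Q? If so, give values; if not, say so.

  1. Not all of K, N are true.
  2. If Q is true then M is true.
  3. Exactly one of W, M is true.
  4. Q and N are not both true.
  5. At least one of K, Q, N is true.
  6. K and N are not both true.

K = True; N = False; W = False; M = True; Q = True

  (1) {K, N}: 1/2 true — not all ✓
  (2) Q=T ⇒ M: T ✓
  (3) {W, M}: 1 true — exactly one ✓
  (4) Q=T, N=F — not both ✓
  (5) {K, Q, N}: 2 true — at least one ✓
  (6) K=T, N=F — not both ✓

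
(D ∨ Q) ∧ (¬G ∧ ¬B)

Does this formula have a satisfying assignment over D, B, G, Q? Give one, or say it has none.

D = False; B = False; G = False; Q = True

  D ∨ Q = True
  ¬G ∧ ¬B = True
    ¬G = True
    ¬B = True
Both conjuncts True, so the formula holds.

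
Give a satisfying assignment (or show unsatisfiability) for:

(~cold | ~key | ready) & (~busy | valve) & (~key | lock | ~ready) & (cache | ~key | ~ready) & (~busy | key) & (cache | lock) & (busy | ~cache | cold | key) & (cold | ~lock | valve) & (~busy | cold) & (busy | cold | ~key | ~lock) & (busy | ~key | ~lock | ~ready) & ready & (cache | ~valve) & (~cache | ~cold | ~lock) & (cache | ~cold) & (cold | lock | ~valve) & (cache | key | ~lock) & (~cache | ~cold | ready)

cache=T; lock=F; cold=T; busy=F; key=F; valve=T; ready=T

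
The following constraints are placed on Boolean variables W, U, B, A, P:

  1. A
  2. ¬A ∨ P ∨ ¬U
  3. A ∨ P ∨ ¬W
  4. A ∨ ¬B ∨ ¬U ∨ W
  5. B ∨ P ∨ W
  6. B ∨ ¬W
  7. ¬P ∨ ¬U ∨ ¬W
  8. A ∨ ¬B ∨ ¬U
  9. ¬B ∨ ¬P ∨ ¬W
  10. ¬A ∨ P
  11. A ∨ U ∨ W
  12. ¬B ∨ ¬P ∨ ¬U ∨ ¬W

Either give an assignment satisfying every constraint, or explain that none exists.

W: False, U: True, B: False, A: True, P: True

Unit clause (A) forces A = True.
In (¬A ∨ P) only P is left, so P = True.
Set W = False.
Set U = True.
Set B = False.
All clauses satisfied.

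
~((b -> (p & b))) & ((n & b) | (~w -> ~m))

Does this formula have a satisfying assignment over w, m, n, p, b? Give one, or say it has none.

w = True, m = True, n = False, p = False, b = True

  ~((b -> (p & b))) = True
    b -> (p & b) = False
      p & b = False
  (n & b) | (~w -> ~m) = True
    n & b = False
    ~w -> ~m = True
      ~w = False
      ~m = False
Both conjuncts True, so the formula holds.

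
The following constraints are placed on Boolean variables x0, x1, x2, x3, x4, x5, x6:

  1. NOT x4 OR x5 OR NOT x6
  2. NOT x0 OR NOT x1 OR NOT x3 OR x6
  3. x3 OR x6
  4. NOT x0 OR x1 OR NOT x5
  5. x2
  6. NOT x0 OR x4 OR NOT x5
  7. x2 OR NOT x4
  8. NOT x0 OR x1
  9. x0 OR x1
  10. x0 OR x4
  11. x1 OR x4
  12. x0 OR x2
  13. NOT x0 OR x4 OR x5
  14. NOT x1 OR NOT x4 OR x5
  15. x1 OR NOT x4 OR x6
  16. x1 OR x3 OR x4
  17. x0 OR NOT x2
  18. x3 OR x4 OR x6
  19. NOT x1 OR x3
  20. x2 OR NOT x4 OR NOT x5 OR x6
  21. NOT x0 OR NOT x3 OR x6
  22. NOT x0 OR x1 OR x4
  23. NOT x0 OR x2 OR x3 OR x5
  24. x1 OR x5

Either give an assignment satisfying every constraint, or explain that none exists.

Unit clause (x2) forces x2 = True.
In (x0 OR NOT x2) only x0 is left, so x0 = True.
In (NOT x0 OR x1) only x1 is left, so x1 = True.
In (NOT x1 OR x3) only x3 is left, so x3 = True.
In (NOT x0 OR NOT x3 OR x6) only x6 is left, so x6 = True.
Try x4 = False:
  (NOT x0 OR x4 OR NOT x5) forces x5 = False.
  clause (NOT x0 OR x4 OR x5) is falsified — backtrack.
So x4 = True.
  then (NOT x4 OR x5 OR NOT x6) forces x5 = True.
All clauses satisfied.

x0: True; x1: True; x2: True; x3: True; x4: True; x5: True; x6: True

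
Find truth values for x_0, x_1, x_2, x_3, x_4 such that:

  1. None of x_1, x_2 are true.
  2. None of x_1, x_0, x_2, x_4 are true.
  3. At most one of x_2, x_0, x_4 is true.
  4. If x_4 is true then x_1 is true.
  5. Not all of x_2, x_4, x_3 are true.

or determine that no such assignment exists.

x_0=F, x_1=F, x_2=F, x_3=T, x_4=F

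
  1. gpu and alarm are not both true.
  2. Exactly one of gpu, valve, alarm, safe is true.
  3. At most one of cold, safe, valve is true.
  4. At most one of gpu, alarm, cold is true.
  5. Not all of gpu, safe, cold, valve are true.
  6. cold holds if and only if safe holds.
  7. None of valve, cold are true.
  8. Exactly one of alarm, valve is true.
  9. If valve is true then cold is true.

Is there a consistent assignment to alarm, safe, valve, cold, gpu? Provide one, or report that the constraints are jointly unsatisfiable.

alarm = True, safe = False, valve = False, cold = False, gpu = False

  (1) gpu=F, alarm=T — not both ✓
  (2) {gpu, valve, alarm, safe}: 1 true — exactly one ✓
  (3) {cold, safe, valve}: 0 true — at most one ✓
  (4) {gpu, alarm, cold}: 1 true — at most one ✓
  (5) {gpu, safe, cold, valve}: 0/4 true — not all ✓
  (6) cold=F, safe=F — same ✓
  (7) {valve, cold}: 0 true — none ✓
  (8) {alarm, valve}: 1 true — exactly one ✓
  (9) valve=F ⇒ cold: vacuous ✓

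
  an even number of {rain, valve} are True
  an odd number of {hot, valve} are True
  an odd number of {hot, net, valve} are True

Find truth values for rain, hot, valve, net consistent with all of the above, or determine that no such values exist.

rain: False; hot: True; valve: False; net: False

{rain, valve}: 0 true → even ✓
{hot, valve}: 1 true → odd ✓
{hot, net, valve}: 1 true → odd ✓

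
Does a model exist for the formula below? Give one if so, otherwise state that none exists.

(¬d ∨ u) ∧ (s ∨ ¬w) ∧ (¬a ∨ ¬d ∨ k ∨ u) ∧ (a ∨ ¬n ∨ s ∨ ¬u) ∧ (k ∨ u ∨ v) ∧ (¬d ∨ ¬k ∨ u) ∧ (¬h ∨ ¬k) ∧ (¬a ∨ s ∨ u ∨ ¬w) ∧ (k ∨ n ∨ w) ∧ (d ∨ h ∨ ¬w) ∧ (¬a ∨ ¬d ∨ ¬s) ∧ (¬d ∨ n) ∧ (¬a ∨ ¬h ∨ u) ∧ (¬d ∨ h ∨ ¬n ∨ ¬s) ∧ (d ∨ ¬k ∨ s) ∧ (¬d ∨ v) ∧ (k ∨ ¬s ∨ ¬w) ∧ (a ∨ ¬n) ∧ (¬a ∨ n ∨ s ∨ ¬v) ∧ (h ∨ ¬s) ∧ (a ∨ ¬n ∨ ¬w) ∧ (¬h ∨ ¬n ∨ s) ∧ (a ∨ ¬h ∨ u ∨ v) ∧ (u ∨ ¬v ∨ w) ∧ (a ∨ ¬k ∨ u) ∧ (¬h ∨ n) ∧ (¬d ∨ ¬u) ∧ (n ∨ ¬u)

Set a = True.
Set u = True.
  then (¬d ∨ ¬u) forces d = False.
  then (n ∨ ¬u) forces n = True.
Set w = False.
Set s = True.
  then (h ∨ ¬s) forces h = True.
  then (¬h ∨ ¬k) forces k = False.
Set v = True.
All clauses satisfied.

a = True, u = True, w = False, d = False, s = True, k = False, v = True, h = True, n = True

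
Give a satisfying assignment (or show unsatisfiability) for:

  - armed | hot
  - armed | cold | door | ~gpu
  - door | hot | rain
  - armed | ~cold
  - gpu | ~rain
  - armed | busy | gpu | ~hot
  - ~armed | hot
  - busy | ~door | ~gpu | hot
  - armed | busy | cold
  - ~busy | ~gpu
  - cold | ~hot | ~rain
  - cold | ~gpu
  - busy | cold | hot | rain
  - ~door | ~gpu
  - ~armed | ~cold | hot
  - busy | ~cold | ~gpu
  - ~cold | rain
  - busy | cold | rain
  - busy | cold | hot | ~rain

gpu = False; door = False; busy = True; armed = True; cold = False; hot = True; rain = False

Try gpu = True:
  (~busy | ~gpu) forces busy = False.
  (cold | ~gpu) forces cold = True.
  clause (busy | ~cold | ~gpu) is falsified — backtrack.
So gpu = False.
  then (gpu | ~rain) forces rain = False.
  then (~cold | rain) forces cold = False.
  then (busy | cold | rain) forces busy = True.
Set door = False.
  then (door | hot | rain) forces hot = True.
Set armed = True.
All clauses satisfied.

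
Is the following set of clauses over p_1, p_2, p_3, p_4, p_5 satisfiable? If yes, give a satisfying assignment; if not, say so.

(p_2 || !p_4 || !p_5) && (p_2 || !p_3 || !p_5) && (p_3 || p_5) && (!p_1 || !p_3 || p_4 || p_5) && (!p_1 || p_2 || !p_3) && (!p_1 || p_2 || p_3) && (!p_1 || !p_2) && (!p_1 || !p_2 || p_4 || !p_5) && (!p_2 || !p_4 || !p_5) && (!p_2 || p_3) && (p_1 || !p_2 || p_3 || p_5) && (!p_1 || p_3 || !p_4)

p_1=F, p_2=T, p_3=T, p_4=T, p_5=F

Try p_1 = True:
  (!p_1 || !p_2) forces p_2 = False.
  (!p_1 || p_2 || !p_3) forces p_3 = False.
  clause (!p_1 || p_2 || p_3) is falsified — backtrack.
So p_1 = False.
Set p_2 = True.
  then (!p_2 || p_3) forces p_3 = True.
Set p_4 = True.
  then (!p_2 || !p_4 || !p_5) forces p_5 = False.
All clauses satisfied.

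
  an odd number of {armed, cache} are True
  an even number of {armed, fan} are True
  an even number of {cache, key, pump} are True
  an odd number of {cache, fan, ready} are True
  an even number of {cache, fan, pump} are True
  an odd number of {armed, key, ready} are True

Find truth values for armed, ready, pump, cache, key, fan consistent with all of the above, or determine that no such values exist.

Unsatisfiable — no assignment works.

Adding constraints 1, 3, 4, 5, 6 mod 2: every variable appears an even number of times on the left, so the left side is 0.
But the right sides sum to 1 (mod 2). 0 ≠ 1 — the system is inconsistent.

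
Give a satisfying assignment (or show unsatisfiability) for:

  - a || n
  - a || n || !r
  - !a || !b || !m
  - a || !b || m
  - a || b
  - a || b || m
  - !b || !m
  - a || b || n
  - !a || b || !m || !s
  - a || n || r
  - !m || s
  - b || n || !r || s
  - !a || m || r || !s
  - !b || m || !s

a=T; n=T; m=F; r=T; s=F; b=F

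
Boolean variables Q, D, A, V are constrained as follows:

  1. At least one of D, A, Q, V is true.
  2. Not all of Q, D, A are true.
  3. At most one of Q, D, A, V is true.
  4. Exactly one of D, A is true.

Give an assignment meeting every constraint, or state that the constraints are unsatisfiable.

Q = False; D = True; A = False; V = False

  (1) {D, A, Q, V}: 1 true — at least one ✓
  (2) {Q, D, A}: 1/3 true — not all ✓
  (3) {Q, D, A, V}: 1 true — at most one ✓
  (4) {D, A}: 1 true — exactly one ✓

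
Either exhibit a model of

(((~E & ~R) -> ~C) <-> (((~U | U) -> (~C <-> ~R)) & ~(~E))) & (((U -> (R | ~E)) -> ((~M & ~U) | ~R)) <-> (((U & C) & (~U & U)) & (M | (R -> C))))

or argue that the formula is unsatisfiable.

M=F; U=T; C=T; R=T; E=T

  ((~E & ~R) -> ~C) <-> (((~U | U) -> (~C <-> ~R)) & ~(~E)) = True
    (~E & ~R) -> ~C = True
      ~E & ~R = False
        ~E = False
        ~R = False
      ~C = False
    ((~U | U) -> (~C <-> ~R)) & ~(~E) = True
      (~U | U) -> (~C <-> ~R) = True
        ~U | U = True
          ~U = False
        ~C <-> ~R = True
          ~C = False
          ~R = False
      ~(~E) = True
        ~E = False
  ((U -> (R | ~E)) -> ((~M & ~U) | ~R)) <-> (((U & C) & (~U & U)) & (M | (R -> C))) = True
    (U -> (R | ~E)) -> ((~M & ~U) | ~R) = False
      U -> (R | ~E) = True
        R | ~E = True
          ~E = False
      (~M & ~U) | ~R = False
        ~M & ~U = False
          ~M = True
          ~U = False
        ~R = False
    ((U & C) & (~U & U)) & (M | (R -> C)) = False
      (U & C) & (~U & U) = False
        U & C = True
        ~U & U = False
          ~U = False
      M | (R -> C) = True
        R -> C = True
Both conjuncts True, so the formula holds.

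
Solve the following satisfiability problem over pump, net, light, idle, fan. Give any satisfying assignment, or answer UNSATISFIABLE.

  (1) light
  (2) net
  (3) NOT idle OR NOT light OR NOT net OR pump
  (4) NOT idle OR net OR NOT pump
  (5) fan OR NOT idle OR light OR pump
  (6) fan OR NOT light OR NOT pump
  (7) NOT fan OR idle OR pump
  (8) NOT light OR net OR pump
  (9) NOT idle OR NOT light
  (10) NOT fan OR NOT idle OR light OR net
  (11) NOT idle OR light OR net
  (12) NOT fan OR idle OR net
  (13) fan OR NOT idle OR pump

Unit clause (light) forces light = True.
Unit clause (net) forces net = True.
In (NOT idle OR NOT light) only NOT idle is left, so idle = False.
Set pump = True.
  then (fan OR NOT light OR NOT pump) forces fan = True.
All clauses satisfied.

pump=T, net=T, light=T, idle=F, fan=T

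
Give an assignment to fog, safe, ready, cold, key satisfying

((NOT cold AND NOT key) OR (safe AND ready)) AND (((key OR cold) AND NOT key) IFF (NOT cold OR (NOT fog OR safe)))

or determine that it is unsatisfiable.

fog=T, safe=T, ready=T, cold=T, key=F

  (NOT cold AND NOT key) OR (safe AND ready) = True
    NOT cold AND NOT key = False
      NOT cold = False
      NOT key = True
    safe AND ready = True
  ((key OR cold) AND NOT key) IFF (NOT cold OR (NOT fog OR safe)) = True
    (key OR cold) AND NOT key = True
      key OR cold = True
      NOT key = True
    NOT cold OR (NOT fog OR safe) = True
      NOT cold = False
      NOT fog OR safe = True
        NOT fog = False
Both conjuncts True, so the formula holds.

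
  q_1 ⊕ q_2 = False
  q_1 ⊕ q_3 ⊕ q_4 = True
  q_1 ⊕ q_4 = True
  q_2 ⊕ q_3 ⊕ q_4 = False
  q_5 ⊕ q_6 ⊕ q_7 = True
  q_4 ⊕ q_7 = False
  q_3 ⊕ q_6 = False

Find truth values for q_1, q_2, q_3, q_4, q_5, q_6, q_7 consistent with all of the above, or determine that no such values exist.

No satisfying assignment exists.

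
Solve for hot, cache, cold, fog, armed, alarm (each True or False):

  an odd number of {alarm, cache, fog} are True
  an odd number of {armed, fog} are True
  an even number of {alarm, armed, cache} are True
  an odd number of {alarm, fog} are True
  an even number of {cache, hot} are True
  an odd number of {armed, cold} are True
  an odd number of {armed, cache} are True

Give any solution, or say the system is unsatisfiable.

hot = False; cache = False; cold = False; fog = False; armed = True; alarm = True

{alarm, cache, fog}: 1 true → odd ✓
{armed, fog}: 1 true → odd ✓
{alarm, armed, cache}: 2 true → even ✓
{alarm, fog}: 1 true → odd ✓
{cache, hot}: 0 true → even ✓
{armed, cold}: 1 true → odd ✓
{armed, cache}: 1 true → odd ✓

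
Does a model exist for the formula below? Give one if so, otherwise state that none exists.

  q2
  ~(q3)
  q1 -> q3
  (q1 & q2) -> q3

q1 = False; q2 = True; q3 = False

Unit clause (q2) forces q2 = True.
Unit clause (~q3) forces q3 = False.
In (~q1 | ~q2 | q3) only ~q1 is left, so q1 = False.
Check each clause:
  (q2): q2 holds.
  (~q3): ~q3 holds.
  (~q1 | ~q2 | q3): ~q1 holds.
  (~q1 | q3): ~q1 holds.
All clauses satisfied.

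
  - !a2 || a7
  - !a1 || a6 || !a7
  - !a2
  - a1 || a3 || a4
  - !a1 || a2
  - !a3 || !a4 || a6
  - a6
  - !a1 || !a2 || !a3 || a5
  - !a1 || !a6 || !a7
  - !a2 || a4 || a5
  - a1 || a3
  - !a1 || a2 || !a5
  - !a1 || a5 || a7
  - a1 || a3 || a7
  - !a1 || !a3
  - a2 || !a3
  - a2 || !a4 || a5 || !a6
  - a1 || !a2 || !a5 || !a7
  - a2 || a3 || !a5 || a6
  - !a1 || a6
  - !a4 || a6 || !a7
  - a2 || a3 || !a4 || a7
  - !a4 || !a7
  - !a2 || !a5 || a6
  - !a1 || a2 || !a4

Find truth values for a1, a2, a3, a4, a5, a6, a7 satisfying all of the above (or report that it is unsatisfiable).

Unsatisfiable

Case a2 = True:
  Clause (!a2) is falsified — contradiction.
Case a2 = False:
  (!a1 || a2) forces a1 = False.
  (a6) forces a6 = True.
  (a1 || a3) forces a3 = True.
  Clause (a2 || !a3) is falsified — contradiction.
Both cases fail, so the formula is unsatisfiable.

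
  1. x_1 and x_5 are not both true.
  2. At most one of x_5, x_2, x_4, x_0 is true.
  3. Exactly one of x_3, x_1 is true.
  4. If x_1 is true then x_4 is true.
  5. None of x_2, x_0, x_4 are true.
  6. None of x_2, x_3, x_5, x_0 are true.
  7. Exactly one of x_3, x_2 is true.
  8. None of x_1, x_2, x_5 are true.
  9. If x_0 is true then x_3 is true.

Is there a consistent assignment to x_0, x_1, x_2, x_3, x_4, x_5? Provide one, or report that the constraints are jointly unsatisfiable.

No satisfying assignment exists.

Case x_1 = True:
  Constraint (8) is violated (x_1=T) — contradiction.
Case x_1 = False:
  (3) with x_1=F forces x_3 = True.
  Constraint (6) is violated (x_3=T) — contradiction.
Both cases fail — unsatisfiable.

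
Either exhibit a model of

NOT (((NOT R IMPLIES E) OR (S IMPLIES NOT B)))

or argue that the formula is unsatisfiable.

S: True, R: False, B: True, E: False

  NOT (((NOT R IMPLIES E) OR (S IMPLIES NOT B))) = True
    (NOT R IMPLIES E) OR (S IMPLIES NOT B) = False
      NOT R IMPLIES E = False
        NOT R = True
      S IMPLIES NOT B = False
        NOT B = False
The formula evaluates to True.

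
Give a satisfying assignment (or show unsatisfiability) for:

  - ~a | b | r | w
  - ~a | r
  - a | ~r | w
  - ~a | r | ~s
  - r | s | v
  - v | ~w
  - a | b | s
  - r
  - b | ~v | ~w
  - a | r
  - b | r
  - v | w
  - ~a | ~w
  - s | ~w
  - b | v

Unit clause (r) forces r = True.
Set w = False.
  then (a | ~r | w) forces a = True.
  then (v | w) forces v = True.
Set b = True.
Set s = False.
All clauses satisfied.

w = False, b = True, v = True, r = True, s = False, a = True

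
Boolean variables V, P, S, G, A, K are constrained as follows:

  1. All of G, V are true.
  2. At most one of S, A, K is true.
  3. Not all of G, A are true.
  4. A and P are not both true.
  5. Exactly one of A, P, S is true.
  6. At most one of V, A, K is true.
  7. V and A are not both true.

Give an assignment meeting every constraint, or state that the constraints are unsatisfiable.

V=T, P=T, S=F, G=T, A=F, K=F

  (1) {G, V}: all 2 true ✓
  (2) {S, A, K}: 0 true — at most one ✓
  (3) {G, A}: 1/2 true — not all ✓
  (4) A=F, P=T — not both ✓
  (5) {A, P, S}: 1 true — exactly one ✓
  (6) {V, A, K}: 1 true — at most one ✓
  (7) V=T, A=F — not both ✓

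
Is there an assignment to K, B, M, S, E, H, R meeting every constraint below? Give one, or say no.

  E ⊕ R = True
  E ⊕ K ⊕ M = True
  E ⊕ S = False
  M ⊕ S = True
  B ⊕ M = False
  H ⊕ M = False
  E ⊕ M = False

Adding constraints 3, 4, 7 mod 2: every variable appears an even number of times on the left, so the left side is 0.
But the right sides sum to 1 (mod 2). 0 ≠ 1 — the system is inconsistent.

Unsatisfiable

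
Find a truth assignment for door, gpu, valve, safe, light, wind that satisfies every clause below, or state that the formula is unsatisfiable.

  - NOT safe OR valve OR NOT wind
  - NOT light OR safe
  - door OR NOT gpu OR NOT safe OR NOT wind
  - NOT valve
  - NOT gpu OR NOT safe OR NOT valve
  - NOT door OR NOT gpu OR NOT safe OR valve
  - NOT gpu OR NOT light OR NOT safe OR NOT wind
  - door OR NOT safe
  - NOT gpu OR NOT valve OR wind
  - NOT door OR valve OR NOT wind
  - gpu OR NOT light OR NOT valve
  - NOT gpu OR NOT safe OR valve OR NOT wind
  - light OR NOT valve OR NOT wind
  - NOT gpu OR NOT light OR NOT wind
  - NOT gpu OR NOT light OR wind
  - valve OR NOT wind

door = True, gpu = False, valve = False, safe = True, light = True, wind = False

Unit clause (NOT valve) forces valve = False.
In (valve OR NOT wind) only NOT wind is left, so wind = False.
Set door = True.
Set gpu = False.
Set safe = True.
Set light = True.
All clauses satisfied.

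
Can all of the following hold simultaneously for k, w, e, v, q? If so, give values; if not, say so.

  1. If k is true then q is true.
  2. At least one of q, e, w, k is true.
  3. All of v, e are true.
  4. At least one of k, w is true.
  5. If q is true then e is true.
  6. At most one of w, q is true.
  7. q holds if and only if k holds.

k = False, w = True, e = True, v = True, q = False

  (1) k=F ⇒ q: vacuous ✓
  (2) {q, e, w, k}: 2 true — at least one ✓
  (3) {v, e}: all 2 true ✓
  (4) {k, w}: 1 true — at least one ✓
  (5) q=F ⇒ e: vacuous ✓
  (6) {w, q}: 1 true — at most one ✓
  (7) q=F, k=F — same ✓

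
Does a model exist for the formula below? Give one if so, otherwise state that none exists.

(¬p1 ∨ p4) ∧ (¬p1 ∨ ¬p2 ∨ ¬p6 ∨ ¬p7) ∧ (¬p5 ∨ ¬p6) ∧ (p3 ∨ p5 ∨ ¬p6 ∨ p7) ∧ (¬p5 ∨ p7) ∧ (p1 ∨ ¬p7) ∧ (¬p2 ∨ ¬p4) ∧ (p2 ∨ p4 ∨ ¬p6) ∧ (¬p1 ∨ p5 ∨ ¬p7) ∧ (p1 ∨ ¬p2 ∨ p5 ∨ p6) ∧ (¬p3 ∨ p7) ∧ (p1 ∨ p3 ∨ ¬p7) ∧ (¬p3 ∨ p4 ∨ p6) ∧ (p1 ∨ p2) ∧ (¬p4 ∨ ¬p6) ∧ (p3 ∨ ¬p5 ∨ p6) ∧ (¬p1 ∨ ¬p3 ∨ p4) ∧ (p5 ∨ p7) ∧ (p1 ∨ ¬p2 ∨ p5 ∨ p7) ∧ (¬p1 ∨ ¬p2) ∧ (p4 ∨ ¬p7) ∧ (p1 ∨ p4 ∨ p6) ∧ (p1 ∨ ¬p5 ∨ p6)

Set p1 = True.
  then (¬p1 ∨ p4) forces p4 = True.
  then (¬p2 ∨ ¬p4) forces p2 = False.
  then (¬p4 ∨ ¬p6) forces p6 = False.
Try p3 = False:
  (p3 ∨ ¬p5 ∨ p6) forces p5 = False.
  (¬p1 ∨ p5 ∨ ¬p7) forces p7 = False.
  clause (p5 ∨ p7) is falsified — backtrack.
So p3 = True.
  then (¬p3 ∨ p7) forces p7 = True.
  then (¬p1 ∨ p5 ∨ ¬p7) forces p5 = True.
All clauses satisfied.

p1: True, p2: False, p3: True, p4: True, p5: True, p6: False, p7: True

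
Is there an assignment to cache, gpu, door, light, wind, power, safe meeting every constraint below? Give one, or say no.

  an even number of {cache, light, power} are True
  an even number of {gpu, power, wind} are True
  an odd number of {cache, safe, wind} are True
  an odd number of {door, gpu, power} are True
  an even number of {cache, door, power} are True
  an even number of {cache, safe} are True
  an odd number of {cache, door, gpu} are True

cache = True; gpu = False; door = False; light = False; wind = True; power = True; safe = True

{cache, light, power}: 2 true → even ✓
{gpu, power, wind}: 2 true → even ✓
{cache, safe, wind}: 3 true → odd ✓
{door, gpu, power}: 1 true → odd ✓
{cache, door, power}: 2 true → even ✓
{cache, safe}: 2 true → even ✓
{cache, door, gpu}: 1 true → odd ✓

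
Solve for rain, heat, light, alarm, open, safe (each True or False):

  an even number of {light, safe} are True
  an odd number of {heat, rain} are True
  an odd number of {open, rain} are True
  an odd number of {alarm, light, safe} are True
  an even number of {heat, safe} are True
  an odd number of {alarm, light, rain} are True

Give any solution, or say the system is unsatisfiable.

Adding constraints 2, 4, 5, 6 mod 2: every variable appears an even number of times on the left, so the left side is 0.
But the right sides sum to 1 (mod 2). 0 ≠ 1 — the system is inconsistent.

Unsatisfiable — no assignment works.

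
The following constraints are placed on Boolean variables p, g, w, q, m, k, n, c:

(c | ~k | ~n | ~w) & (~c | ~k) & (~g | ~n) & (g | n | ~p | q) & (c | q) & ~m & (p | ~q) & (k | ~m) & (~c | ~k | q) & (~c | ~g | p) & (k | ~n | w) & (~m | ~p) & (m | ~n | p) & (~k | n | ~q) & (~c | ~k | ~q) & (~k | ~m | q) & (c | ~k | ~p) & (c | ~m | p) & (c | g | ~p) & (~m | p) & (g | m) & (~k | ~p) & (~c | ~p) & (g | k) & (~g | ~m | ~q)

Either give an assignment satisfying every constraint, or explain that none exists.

Unit clause (~m) forces m = False.
In (g | m) only g is left, so g = True.
In (~g | ~n) only ~n is left, so n = False.
Try p = False:
  (p | ~q) forces q = False.
  (c | q) forces c = True.
  clause (~c | ~g | p) is falsified — backtrack.
So p = True.
  then (~k | ~p) forces k = False.
  then (~c | ~p) forces c = False.
  then (c | q) forces q = True.
Set w = True.
All clauses satisfied.

p = True, g = True, w = True, q = True, m = False, k = False, n = False, c = False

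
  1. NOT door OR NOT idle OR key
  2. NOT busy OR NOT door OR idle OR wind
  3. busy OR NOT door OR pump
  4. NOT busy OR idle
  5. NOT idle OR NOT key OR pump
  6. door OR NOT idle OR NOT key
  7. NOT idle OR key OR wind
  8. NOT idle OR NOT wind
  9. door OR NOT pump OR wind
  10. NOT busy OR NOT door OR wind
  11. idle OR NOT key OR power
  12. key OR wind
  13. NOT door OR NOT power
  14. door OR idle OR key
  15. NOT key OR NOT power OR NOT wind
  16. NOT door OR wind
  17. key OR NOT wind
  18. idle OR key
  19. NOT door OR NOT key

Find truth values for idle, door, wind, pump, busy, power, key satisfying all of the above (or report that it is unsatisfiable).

Set idle = False.
  then (NOT busy OR idle) forces busy = False.
  then (idle OR key) forces key = True.
  then (NOT door OR NOT key) forces door = False.
  then (idle OR NOT key OR power) forces power = True.
  then (NOT key OR NOT power OR NOT wind) forces wind = False.
  then (door OR NOT pump OR wind) forces pump = False.
All clauses satisfied.

idle=F; door=F; wind=F; pump=F; busy=F; power=T; key=T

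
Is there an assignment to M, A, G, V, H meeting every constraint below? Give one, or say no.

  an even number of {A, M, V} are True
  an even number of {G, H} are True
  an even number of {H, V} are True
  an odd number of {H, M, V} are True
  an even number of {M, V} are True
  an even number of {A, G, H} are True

M: True; A: False; G: True; V: True; H: True

{A, M, V}: 2 true → even ✓
{G, H}: 2 true → even ✓
{H, V}: 2 true → even ✓
{H, M, V}: 3 true → odd ✓
{M, V}: 2 true → even ✓
{A, G, H}: 2 true → even ✓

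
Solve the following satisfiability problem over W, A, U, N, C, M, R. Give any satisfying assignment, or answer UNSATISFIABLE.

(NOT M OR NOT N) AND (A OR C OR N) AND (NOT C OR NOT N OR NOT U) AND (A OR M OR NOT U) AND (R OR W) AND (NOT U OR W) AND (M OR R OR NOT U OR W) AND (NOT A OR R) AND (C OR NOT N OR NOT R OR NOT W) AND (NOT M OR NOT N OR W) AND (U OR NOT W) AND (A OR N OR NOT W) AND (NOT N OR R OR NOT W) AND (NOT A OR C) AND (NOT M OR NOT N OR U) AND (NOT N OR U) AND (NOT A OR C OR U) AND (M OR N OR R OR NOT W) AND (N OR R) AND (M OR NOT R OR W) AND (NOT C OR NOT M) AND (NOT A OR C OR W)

Set W = True.
  then (U OR NOT W) forces U = True.
Try A = False:
  (A OR M OR NOT U) forces M = True.
  (NOT M OR NOT N) forces N = False.
  clause (A OR N OR NOT W) is falsified — backtrack.
So A = True.
  then (NOT A OR R) forces R = True.
  then (NOT A OR C) forces C = True.
  then (NOT C OR NOT M) forces M = False.
  then (NOT C OR NOT N OR NOT U) forces N = False.
All clauses satisfied.

W=T; A=T; U=T; N=F; C=T; M=F; R=T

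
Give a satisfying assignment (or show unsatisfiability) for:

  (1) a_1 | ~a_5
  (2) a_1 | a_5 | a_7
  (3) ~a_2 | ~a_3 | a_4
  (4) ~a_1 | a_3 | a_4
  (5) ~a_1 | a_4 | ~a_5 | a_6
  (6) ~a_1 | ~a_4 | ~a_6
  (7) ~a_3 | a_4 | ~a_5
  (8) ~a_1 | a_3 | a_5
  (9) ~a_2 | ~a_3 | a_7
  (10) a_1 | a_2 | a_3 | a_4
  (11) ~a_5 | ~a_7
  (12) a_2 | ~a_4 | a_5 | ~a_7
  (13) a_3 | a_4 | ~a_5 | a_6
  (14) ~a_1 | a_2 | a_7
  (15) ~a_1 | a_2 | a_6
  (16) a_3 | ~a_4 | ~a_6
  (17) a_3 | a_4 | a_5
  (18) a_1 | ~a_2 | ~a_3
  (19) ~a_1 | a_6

a_1 = True; a_2 = False; a_3 = True; a_4 = False; a_5 = False; a_6 = True; a_7 = True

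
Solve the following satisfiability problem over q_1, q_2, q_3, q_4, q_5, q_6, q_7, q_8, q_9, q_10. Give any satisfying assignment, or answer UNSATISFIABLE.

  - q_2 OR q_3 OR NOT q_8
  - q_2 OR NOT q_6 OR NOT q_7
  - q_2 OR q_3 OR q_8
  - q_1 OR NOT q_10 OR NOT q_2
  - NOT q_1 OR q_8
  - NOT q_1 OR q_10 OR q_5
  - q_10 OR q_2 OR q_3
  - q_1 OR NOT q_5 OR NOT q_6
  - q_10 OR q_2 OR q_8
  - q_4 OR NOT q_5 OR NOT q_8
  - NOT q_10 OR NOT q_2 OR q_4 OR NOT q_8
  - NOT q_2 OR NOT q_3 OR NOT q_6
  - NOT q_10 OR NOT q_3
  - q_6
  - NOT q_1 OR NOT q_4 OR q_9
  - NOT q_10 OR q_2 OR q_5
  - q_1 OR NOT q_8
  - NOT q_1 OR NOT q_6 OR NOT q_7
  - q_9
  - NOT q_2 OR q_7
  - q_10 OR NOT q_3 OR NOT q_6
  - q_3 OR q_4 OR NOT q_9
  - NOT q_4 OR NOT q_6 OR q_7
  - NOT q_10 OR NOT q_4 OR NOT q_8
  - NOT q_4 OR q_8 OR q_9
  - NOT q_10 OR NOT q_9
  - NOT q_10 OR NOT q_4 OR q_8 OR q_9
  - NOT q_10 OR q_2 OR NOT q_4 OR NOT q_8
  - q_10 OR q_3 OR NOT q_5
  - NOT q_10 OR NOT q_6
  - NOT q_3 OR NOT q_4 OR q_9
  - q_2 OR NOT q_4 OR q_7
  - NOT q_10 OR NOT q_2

q_1: False, q_2: True, q_3: False, q_4: True, q_5: False, q_6: True, q_7: True, q_8: False, q_9: True, q_10: False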